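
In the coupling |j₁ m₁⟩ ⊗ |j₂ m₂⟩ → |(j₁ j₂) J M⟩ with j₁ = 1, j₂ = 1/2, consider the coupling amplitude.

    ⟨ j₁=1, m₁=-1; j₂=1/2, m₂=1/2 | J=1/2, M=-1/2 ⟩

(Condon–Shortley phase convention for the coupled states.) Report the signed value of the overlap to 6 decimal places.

j₁+j₂−J=1  J+j₁−j₂=1  J−j₁+j₂=0  j₁+j₂+J+1=3
(j₁±m₁, j₂±m₂, J±M) = (0,2,1,0,0,1)
P² = 2/3
sum k=1..1:
  [1] −1/1 = -1
S = -1
C² = P²·S² = 2/3 ; C = -0.816497

-0.816497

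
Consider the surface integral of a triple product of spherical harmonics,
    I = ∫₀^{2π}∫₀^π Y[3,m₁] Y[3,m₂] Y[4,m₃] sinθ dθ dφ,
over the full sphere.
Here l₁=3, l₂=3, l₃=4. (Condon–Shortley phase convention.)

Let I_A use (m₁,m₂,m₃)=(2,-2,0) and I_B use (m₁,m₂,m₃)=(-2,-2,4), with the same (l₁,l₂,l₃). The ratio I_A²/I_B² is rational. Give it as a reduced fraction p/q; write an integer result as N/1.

Same 3,3,4: normalisation and zero-m 3j drop out of the ratio.
A: Δ: 2! 4! 4! / 11! → 1/34650; sum: t=0:+1/72 t=1:−1/576 = 7/576; 3j²(3 3 4; 2 -2 0) = Δ·Π!·Σ² = 7/198  (sign +1)
B: Δ: 2! 4! 4! / 11! → 1/34650; sum: t=1:−1/576 = -1/576; 3j²(3 3 4; -2 -2 4) = Δ·Π!·Σ² = 5/99  (sign -1)
I_A²/I_B² = (7/198)/(5/99) = 7/10

7/10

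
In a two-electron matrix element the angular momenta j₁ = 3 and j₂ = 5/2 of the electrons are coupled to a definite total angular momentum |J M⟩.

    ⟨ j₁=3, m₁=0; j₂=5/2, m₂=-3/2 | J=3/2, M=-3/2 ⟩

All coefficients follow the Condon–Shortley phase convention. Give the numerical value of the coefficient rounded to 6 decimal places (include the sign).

√[4·4!2!1!/8! · 3!3!1!4!0!3!] = √(864/35)
  +(−1)^1/∏(1,3,2,0,0,1)! = -1/12  (running -1/12)
⟨..|..⟩ = √(864/35)·(-1/12) = -0.414039

-0.414039  (= −√(6/35))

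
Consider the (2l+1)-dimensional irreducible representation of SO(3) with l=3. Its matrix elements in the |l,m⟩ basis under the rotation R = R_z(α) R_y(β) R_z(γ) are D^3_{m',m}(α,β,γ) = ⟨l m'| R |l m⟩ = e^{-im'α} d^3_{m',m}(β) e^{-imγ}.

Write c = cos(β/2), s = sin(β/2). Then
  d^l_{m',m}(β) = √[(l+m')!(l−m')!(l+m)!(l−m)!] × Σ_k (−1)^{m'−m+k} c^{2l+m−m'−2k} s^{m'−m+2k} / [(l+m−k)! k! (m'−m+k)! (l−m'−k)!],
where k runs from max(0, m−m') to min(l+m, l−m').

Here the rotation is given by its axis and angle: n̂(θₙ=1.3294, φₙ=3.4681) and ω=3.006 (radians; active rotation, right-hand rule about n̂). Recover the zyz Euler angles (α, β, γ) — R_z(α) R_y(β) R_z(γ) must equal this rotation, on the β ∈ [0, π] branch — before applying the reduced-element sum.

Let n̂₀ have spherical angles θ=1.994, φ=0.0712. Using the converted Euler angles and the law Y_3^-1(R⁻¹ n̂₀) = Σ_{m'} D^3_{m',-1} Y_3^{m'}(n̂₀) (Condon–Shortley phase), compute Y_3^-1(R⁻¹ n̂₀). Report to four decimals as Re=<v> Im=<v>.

Axis–angle → zyz. n̂ = (sinθₙcosφₙ, sinθₙsinφₙ, cosθₙ) = (-0.919705, -0.311437, +0.239059), ω = 3.0060.
R = I cosω + sinω [n̂]ₓ + (1−cosω) n̂n̂ᵀ gives
  R = [+0.693131, +0.537916, -0.479808; +0.602547, -0.797725, -0.023897; -0.395610, -0.272544, -0.877048]
β = atan2(√(R₁₃²+R₂₃²), R₃₃) = 2.640478; α = atan2(R₂₃, R₁₃) mod 2π = 3.191356; γ = atan2(R₃₂, −R₃₁) mod 2π = 5.679934
Need the full column D^3_{m',-1} for m'=−3..3 at α=3.1914, β=2.6405, γ=5.6799.
cos(β/2)=0.247944, sin(β/2)=0.968774
d^3_{-3,-1}: single k=2 term ⇒ +0.013737;  D = -0.012346+0.006024i
d^3_{-2,-1}: k∈[1..2] ⇒ +0.002871 -0.087651 = -0.084780;  D = -0.074250+0.040923i
d^3_{-1,-1}: k∈[0..2] ⇒ +0.000232 -0.028376 +0.324899 = +0.296755;  D = -0.252449+0.155992i
d^3_{0,-1}: k∈[0..2] ⇒ -0.003145 +0.144025 -0.732921 = -0.592040;  D = -0.487542+0.335878i
d^3_{1,-1}: k∈[0..2] ⇒ +0.021282 -0.433198 +0.826677 = +0.414761;  D = -0.329426+0.252002i
d^3_{2,-1}: k∈[0..1] ⇒ -0.087651 +0.669062 = +0.581411;  D = +0.443645-0.375789i
d^3_{3,-1}: single k=0 term ⇒ +0.209721;  D = -0.153087+0.143344i
Y_3^{m'}(θ=1.994,φ=0.0712) and Σ D·Y over m':
  (-0.0123+0.0060i)·(+0.3091-0.0670i)  (-0.0742+0.0409i)·(-0.3454+0.0495i)  (-0.2524+0.1560i)·(-0.0461+0.0033i)  (-0.4875+0.3359i)·(+0.3305+0.0000i)  (-0.3294+0.2520i)·(+0.0461+0.0033i)  (+0.4436-0.3758i)·(-0.3454-0.0495i)  (-0.1531+0.1433i)·(-0.3091-0.0670i)
Y_3^-1(R⁻¹ n̂) = -0.260742+0.172192i

Re=-0.2607 Im=0.1722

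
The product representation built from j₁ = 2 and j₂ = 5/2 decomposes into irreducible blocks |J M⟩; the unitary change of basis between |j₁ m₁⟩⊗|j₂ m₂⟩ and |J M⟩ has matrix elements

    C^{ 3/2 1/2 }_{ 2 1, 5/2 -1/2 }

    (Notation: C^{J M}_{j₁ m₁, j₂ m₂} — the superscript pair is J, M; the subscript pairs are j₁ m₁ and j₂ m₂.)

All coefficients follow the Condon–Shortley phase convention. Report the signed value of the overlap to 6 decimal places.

−√(5/21) = -0.487950

√[4·3!1!2!/7! · 3!1!2!3!2!1!] = √(48/35)
  +(−1)^0/∏(0,3,1,2,0,0)! = 1/12  (running 1/12)
  +(−1)^1/∏(1,2,0,1,1,1)! = -1/2  (running -5/12)
⟨..|..⟩ = √(48/35)·(-5/12) = -0.487950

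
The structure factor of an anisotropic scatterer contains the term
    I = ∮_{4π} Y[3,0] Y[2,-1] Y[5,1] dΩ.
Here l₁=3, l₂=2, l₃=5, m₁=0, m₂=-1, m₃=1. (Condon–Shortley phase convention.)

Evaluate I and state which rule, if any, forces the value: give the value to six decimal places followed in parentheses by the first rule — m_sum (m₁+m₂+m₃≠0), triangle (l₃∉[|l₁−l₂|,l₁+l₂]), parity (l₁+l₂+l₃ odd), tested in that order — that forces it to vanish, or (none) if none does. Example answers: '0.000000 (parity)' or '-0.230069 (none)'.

-0.214318 (none)

m-sum 0 ✓  L=10 even ✓  1≤5≤5 ✓
Π(2lᵢ+1) = 7×5×11 = 385
triangle coeff Δ(3,2,5) = 1/2310
Σ_t [0,0]: t=0:+1/144 = 1/144
(3j)²=10/231 [(3 2 5; 0 0 0)], sign=-1
Σ_t [0,0]: t=0:+1/216 = 1/216
(3j)²=8/231 [(3 2 5; 0 -1 1)], sign=+1
⇒ 4πI² = 400/693
I = (-1)√(400/693/(4π)) = -0.21431790
No selection rule forces the value: the integral is nonzero (none).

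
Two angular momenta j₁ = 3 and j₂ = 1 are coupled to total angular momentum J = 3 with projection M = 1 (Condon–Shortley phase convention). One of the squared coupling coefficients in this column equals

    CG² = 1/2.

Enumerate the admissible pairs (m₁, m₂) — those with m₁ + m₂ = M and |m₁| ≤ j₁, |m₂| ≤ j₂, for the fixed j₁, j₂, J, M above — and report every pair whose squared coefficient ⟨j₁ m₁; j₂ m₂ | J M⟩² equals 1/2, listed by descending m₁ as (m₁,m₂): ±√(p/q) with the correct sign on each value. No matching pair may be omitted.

(0,1): −√(1/2)

Admissible pairs with m₁+m₂ = M = 1: (0,1), (1,0), (2,-1)
  (m₁,m₂)=(2,-1): CG² = 5/12, CG = +√(5/12)
  (m₁,m₂)=(1,0): CG² = 1/12, CG = +√(1/12)
  (m₁,m₂)=(0,1): CG² = 1/2, CG = −√(1/2)   ← matches the target
Pairs with CG² = 1/2: (0,1): −√(1/2)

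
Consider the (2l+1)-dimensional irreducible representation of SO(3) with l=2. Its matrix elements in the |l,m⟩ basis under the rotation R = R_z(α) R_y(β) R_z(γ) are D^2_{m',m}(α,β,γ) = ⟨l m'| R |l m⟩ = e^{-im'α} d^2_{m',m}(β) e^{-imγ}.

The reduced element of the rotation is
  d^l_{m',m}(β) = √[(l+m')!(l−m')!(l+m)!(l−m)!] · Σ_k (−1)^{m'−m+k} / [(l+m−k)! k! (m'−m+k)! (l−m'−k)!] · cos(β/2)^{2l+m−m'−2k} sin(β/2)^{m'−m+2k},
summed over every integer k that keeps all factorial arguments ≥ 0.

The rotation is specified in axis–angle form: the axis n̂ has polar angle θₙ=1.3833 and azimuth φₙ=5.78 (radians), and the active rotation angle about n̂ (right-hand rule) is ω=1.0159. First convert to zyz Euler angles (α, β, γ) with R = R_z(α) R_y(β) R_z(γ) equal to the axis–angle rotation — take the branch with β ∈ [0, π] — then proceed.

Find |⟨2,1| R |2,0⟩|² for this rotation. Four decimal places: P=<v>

Axis–angle → zyz. n̂ = (sinθₙcosφₙ, sinθₙsinφₙ, cosθₙ) = (+0.860697, -0.473767, +0.186400), ω = 1.0159.
R = I cosω + sinω [n̂]ₓ + (1−cosω) n̂n̂ᵀ gives
  R = [+0.877361, -0.351366, -0.326772; -0.034503, +0.633055, -0.773337; +0.478589, +0.689771, +0.543295]
β = atan2(√(R₁₃²+R₂₃²), R₃₃) = 0.996440; α = atan2(R₂₃, R₁₃) mod 2π = 4.312597; γ = atan2(R₃₂, −R₃₁) mod 2π = 2.177375
Split into d^2_{1,0}(β=0.9964) × two z-phases.
Half-angle: c=0.878435, s=0.477863. N=√(6·1·2·2)=4.898979
The bounds max(0,m−m')=0 and min(l+m,l−m')=1 give 2 terms
  k=0: (−1)^1·4.8990/(2)·0.8784^3·0.4779^1 = -0.793427
  k=1: (−1)^2·4.8990/(2)·0.8784^1·0.4779^3 = +0.234798
d^2_{1,0}(0.9964) = -0.793427 +0.234798 = -0.558629
|D^2_{1,0}|² = |d^2_{1,0}(β)|² = (-0.558629)² = 0.312066 (the z-rotation phases have unit modulus)

P=0.3121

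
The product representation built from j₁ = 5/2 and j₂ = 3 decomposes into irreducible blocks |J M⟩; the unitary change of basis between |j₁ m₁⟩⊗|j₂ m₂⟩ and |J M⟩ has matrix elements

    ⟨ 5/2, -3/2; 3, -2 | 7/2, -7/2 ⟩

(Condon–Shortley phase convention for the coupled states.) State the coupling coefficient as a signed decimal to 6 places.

-0.666667  (= −√(4/9))

j₁+j₂−J=2  J+j₁−j₂=3  J−j₁+j₂=4  j₁+j₂+J+1=10
(j₁±m₁, j₂±m₂, J±M) = (1,4,1,5,0,7)
P² = 9216
sum k=1..1:
  [1] −1/144 = -1/144
S = -1/144
C² = P²·S² = 4/9 ; C = -0.666667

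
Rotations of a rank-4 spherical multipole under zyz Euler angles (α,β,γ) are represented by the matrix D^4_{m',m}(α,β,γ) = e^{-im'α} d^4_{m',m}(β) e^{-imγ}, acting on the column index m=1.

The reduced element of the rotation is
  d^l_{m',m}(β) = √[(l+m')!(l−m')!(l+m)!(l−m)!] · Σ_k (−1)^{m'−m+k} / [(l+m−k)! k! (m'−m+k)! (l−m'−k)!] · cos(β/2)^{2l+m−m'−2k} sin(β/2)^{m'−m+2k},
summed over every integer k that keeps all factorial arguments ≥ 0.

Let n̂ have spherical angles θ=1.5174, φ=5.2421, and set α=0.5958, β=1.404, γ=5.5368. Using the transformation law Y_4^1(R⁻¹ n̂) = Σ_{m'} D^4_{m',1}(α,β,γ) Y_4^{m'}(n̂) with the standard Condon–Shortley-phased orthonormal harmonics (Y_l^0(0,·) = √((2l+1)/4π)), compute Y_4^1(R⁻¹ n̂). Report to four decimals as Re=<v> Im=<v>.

Re=-0.0498 Im=0.0613

Need the full column D^4_{m',1} for m'=−4..4 at α=0.5958, β=1.4040, γ=5.5368.
cos(β/2)=0.763552, sin(β/2)=0.645746
d^4_{-4,1}: single k=5 term ⇒ +0.374041;  D = -0.374014+0.004491i
d^4_{-3,1}: k∈[4..5] ⇒ +0.781846 -0.335520 = +0.446326;  D = -0.366390+0.254883i
d^4_{-2,1}: k∈[3..5] ⇒ +0.988312 -1.060306 +0.151673 = +0.079678;  D = -0.028604+0.074367i
d^4_{-1,1}: k∈[2..5] ⇒ +0.826335 -1.773060 +0.634073 -0.030234 = -0.342886;  D = -0.077706-0.333964i
d^4_{0,1}: k∈[1..4] ⇒ +0.436966 -1.875190 +1.341193 -0.159877 = -0.256908;  D = -0.188608-0.174438i
d^4_{1,1}: k∈[0..3] ⇒ +0.115534 -1.239502 +1.773060 -0.422715 = +0.226376;  D = +0.223814+0.033960i
d^4_{2,1}: k∈[0..2] ⇒ -0.414543 +1.482468 -0.706871 = +0.361054;  D = +0.325858-0.155489i
d^4_{3,1}: k∈[0..1] ⇒ +0.655883 -0.781846 = -0.125963;  D = -0.063655+0.108696i
d^4_{4,1}: single k=0 term ⇒ -0.522966;  D = +0.034500+0.521826i
Y_4^{m'}(θ=1.5174,φ=5.2421) and Σ D·Y over m':
  (-0.3740+0.0045i)·(-0.2293-0.3756i)  (-0.3664+0.2549i)·(-0.0665+0.0012i)  (-0.0286+0.0744i)·(+0.1600-0.2851i)  (-0.0777-0.3340i)·(-0.0380-0.0648i)  (-0.1886-0.1744i)·(+0.3083+0.0000i)  (+0.2238+0.0340i)·(+0.0380-0.0648i)  (+0.3259-0.1555i)·(+0.1600+0.2851i)  (-0.0637+0.1087i)·(+0.0665+0.0012i)  (+0.0345+0.5218i)·(-0.2293+0.3756i)
Y_4^1(R⁻¹ n̂) = -0.049844+0.061303i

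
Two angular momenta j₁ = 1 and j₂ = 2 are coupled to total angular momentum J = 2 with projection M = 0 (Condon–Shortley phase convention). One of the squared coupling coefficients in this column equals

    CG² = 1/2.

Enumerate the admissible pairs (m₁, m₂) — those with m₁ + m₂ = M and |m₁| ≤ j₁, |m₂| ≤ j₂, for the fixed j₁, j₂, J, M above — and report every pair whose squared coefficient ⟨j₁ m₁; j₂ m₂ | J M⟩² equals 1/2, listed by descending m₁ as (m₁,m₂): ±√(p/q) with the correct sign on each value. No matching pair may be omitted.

Admissible pairs with m₁+m₂ = M = 0: (-1,1), (0,0), (1,-1)
  (m₁,m₂)=(1,-1): CG² = 1/2, CG = +√(1/2)   ← matches the target
  (m₁,m₂)=(0,0): CG² = 0/1, CG = 0
  (m₁,m₂)=(-1,1): CG² = 1/2, CG = −√(1/2)   ← matches the target
Pairs with CG² = 1/2: (1,-1): +√(1/2); (-1,1): −√(1/2)

(1,-1): +√(1/2); (-1,1): −√(1/2)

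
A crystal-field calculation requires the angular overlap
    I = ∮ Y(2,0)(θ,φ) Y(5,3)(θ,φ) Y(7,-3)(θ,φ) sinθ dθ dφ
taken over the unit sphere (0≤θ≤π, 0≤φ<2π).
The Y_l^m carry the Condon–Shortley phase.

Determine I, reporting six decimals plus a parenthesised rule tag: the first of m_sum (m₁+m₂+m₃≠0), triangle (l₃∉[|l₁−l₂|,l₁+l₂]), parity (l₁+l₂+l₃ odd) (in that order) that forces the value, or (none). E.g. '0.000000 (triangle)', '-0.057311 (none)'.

-0.186208 (none)

m-sum 0 ✓  L=14 even ✓  3≤7≤7 ✓
Π(2lᵢ+1) = 5×11×15 = 825
triangle coeff Δ(2,5,7) = 1/15015
Σ_t [0,0]: t=0:+1/57600 = 1/57600
(3j)²=21/715 [(2 5 7; 0 0 0)], sign=-1
Σ_t [0,0]: t=0:+1/322560 = 1/322560
(3j)²=18/1001 [(2 5 7; 0 3 -3)], sign=+1
⇒ 4πI² = 810/1859
I = (-1)√(810/1859/(4π)) = -0.18620781
No selection rule forces the value: the integral is nonzero (none).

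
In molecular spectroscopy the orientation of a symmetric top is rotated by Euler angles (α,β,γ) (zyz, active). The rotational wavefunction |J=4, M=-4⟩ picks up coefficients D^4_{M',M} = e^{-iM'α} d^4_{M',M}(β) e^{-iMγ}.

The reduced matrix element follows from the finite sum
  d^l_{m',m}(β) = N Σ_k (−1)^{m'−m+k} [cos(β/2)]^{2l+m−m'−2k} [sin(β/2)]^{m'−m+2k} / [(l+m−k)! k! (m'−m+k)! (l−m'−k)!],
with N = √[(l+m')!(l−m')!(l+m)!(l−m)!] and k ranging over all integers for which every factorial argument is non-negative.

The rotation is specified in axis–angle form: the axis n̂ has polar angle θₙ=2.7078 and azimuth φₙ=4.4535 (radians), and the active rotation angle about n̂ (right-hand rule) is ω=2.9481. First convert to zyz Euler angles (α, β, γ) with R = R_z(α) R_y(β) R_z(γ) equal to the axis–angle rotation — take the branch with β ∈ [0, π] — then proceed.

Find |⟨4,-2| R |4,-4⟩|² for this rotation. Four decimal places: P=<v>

P=0.2704

Axis–angle → zyz. n̂ = (sinθₙcosφₙ, sinθₙsinφₙ, cosθₙ) = (-0.107604, -0.406308, -0.907378), ω = 2.9481.
R = I cosω + sinω [n̂]ₓ + (1−cosω) n̂n̂ᵀ gives
  R = [-0.958398, +0.261102, +0.115324; -0.087853, -0.654247, +0.751161; +0.271580, +0.709780, +0.649967]
β = atan2(√(R₁₃²+R₂₃²), R₃₃) = 0.863255; α = atan2(R₂₃, R₁₃) mod 2π = 1.418458; γ = atan2(R₃₂, −R₃₁) mod 2π = 1.936236
Split into d^4_{-2,-4}(β=0.8633) × two z-phases.
With c≡cos(β/2)=0.908286 and s≡sin(β/2)=0.418350, N=[2·720·1·40320]^{1/2}=7619.763776
k∈{0} keeps every argument non-negative
  k=0: (−1)^2·7619.7638/(1440)·0.9083^6·0.4183^2 = +0.519989
d^4_{-2,-4}(0.8633) = +0.519989
|D^4_{-2,-4}|² = |d^4_{-2,-4}(β)|² = (+0.519989)² = 0.270388 (the z-rotation phases have unit modulus)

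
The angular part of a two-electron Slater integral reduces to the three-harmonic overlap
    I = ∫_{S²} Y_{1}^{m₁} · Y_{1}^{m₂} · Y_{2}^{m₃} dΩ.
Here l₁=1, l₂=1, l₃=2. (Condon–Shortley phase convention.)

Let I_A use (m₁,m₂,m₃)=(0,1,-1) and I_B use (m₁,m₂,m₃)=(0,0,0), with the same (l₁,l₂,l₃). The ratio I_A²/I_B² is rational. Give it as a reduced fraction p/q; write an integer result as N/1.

Shared (l₁,l₂,l₃)=(1,1,2): N and (l;000)² cancel in I_A²/I_B².
A: Δ = 0!·2!·2!/5! = 1/30; Racah Σ t=0..0: t=0:+1/2 = 1/2; ⇒ 3j(1 1 2; 0 1 -1)² = 1/10, sgn -1
B: Δ = 0!·2!·2!/5! = 1/30; Racah Σ t=0..0: t=0:+1/1 = 1/1; ⇒ 3j(1 1 2; 0 0 0)² = 2/15, sgn +1
I_A²/I_B² = (1/10)/(2/15) = 3/4

3/4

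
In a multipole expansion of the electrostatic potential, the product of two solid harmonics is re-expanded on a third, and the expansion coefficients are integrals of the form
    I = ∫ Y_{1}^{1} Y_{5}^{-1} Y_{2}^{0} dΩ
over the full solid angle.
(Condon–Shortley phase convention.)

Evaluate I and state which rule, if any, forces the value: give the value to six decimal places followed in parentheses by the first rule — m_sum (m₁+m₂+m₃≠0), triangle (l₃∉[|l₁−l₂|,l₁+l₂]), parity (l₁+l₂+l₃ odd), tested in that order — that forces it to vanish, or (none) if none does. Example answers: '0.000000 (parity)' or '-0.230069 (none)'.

0.000000 (triangle)

l₃=2 ∉ [4,6] — triangle fails ⇒ I = 0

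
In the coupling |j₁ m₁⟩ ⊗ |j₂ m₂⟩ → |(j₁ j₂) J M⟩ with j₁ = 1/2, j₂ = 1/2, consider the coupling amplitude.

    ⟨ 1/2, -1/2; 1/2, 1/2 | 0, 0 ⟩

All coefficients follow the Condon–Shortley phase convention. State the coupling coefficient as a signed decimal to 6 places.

triangle: 1!×0!×0!/2! = 1/2
(j±m)!: 0!×1!×1!×0!×0!×0! = 1
prefactor² = (2J+1)×Δ×N² = 1/2
  k=1: −1/(1!×0!×0!×0!×0!×0!) = -1
Σ = -1  ⇒  CG² = 1/2×(-1)² = 1/2
CG = −√(1/2) = -0.707107

-0.707107  (= −√(1/2))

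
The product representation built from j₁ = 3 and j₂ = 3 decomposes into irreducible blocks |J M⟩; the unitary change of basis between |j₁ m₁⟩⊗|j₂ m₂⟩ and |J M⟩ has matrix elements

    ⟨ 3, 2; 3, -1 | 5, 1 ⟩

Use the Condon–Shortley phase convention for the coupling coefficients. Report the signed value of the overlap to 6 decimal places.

√[11·1!5!5!/12! · 5!1!2!4!6!4!] = √(230400/7)
  +(−1)^0/∏(0,1,1,2,4,3)! = 1/288  (running 1/288)
  +(−1)^1/∏(1,0,0,1,5,4)! = -1/2880  (running 1/320)
⟨..|..⟩ = √(230400/7)·(1/320) = +0.566947

+√(9/28) = +0.566947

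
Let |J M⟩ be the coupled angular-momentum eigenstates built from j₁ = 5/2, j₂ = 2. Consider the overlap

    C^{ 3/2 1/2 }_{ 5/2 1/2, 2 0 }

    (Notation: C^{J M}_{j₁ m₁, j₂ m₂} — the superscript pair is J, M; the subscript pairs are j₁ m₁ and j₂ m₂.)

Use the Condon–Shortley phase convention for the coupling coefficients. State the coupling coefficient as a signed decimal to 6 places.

j₁+j₂−J=3  J+j₁−j₂=2  J−j₁+j₂=1  j₁+j₂+J+1=7
(j₁±m₁, j₂±m₂, J±M) = (3,2,2,2,2,1)
P² = 32/35
sum k=1..2:
  [1] −1/2 = -1/2
  [2] +1/4 = 1/4
S = -1/4
C² = P²·S² = 2/35 ; C = -0.239046

−√(2/35) ≈ -0.239046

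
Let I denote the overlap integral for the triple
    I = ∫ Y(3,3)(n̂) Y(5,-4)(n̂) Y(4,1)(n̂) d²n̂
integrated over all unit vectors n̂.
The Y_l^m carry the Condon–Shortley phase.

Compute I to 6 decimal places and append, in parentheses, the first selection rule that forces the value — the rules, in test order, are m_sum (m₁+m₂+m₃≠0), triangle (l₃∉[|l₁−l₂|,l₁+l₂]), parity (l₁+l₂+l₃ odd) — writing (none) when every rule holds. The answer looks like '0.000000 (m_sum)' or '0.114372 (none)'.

-0.186208 (none)

Checks pass: Σm=0; 12 even; l₃=4∈[2,8].
(2·3+1)(2·5+1)(2·4+1) = 693
Δ: 4! 2! 6! / 13! → 1/180180
sum: t=1:−1/576 t=2:+1/144 t=3:−1/576 = 1/288
3j²(3 5 4; 0 0 0) = Δ·Π!·Σ² = 20/1001  (sign +1)
sum: t=0:+1/5760 = 1/5760
3j²(3 5 4; 3 -4 1) = Δ·Π!·Σ² = 9/286  (sign -1)
combine: 4πI² = 693·20/1001·9/286 = 810/1859
take √, sign -1: I = -0.18620781
No selection rule forces the value: the integral is nonzero (none).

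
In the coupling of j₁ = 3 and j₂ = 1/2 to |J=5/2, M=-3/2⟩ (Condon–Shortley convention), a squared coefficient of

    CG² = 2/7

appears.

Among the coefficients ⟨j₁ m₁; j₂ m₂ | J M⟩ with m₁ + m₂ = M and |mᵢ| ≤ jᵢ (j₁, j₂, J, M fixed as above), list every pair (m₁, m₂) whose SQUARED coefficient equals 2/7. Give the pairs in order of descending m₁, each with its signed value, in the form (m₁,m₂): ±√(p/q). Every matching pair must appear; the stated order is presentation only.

(-1,-1/2): +√(2/7)

Admissible pairs with m₁+m₂ = M = -3/2: (-2,1/2), (-1,-1/2)
  (m₁,m₂)=(-1,-1/2): CG² = 2/7, CG = +√(2/7)   ← matches the target
  (m₁,m₂)=(-2,1/2): CG² = 5/7, CG = −√(5/7)
Pairs with CG² = 2/7: (-1,-1/2): +√(2/7)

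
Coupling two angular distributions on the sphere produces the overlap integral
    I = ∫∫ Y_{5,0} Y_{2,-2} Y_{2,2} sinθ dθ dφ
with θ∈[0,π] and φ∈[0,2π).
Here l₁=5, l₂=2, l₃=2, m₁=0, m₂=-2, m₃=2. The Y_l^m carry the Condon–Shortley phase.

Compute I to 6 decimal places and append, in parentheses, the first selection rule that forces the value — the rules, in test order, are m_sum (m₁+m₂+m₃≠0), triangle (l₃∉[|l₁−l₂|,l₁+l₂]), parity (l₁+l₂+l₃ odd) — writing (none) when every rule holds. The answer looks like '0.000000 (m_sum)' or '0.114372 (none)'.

|5−2|≤2≤5+2 violated ⇒ I = 0

0.000000 (triangle)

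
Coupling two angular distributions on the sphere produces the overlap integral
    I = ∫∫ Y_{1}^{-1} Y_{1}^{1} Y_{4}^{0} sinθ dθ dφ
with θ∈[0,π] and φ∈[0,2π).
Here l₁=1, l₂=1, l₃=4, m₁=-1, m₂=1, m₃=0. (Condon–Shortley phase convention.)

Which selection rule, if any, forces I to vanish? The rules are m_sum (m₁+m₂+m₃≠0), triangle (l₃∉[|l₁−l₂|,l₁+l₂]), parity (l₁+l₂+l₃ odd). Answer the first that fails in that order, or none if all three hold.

triangle

Σmᵢ = 0  ✓
l₃∈[|l₁−l₂|,l₁+l₂]=[0,2] required, l₃=4 fails  ✗
Σlᵢ = 6 ⇒ even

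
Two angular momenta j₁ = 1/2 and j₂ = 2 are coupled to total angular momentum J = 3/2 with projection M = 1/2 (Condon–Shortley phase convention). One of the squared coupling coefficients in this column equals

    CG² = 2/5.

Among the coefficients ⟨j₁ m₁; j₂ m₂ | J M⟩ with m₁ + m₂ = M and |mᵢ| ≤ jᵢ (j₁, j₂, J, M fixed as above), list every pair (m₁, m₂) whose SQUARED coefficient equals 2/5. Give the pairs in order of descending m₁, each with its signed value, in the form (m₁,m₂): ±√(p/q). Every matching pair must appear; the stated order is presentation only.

(1/2,0): +√(2/5)

Admissible pairs with m₁+m₂ = M = 1/2: (-1/2,1), (1/2,0)
  (m₁,m₂)=(1/2,0): CG² = 2/5, CG = +√(2/5)   ← matches the target
  (m₁,m₂)=(-1/2,1): CG² = 3/5, CG = −√(3/5)
Pairs with CG² = 2/5: (1/2,0): +√(2/5)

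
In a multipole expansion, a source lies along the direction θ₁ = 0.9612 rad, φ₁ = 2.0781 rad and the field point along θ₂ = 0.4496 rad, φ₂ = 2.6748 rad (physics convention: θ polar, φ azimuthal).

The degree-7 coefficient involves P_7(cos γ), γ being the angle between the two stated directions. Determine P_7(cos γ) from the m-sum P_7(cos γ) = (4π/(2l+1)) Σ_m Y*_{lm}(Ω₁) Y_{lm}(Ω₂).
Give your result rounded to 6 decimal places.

Summing Y*_{l m}(θ₁,φ₁)·Y_{l m}(θ₂,φ₂) over m ∈ [−7, 7]; prefactor 4π/(2·7+1) = 0.837758:
  [-7]  conj(Y_{7,-7})(Ω₁) = -0.049583+0.114227i ; Y_{7,-7}(Ω₂) = +0.001453+0.000184i ; Δ = -0.000093+0.000157i
  [-6]  conj(Y_{7,-6})(Ω₁) = +0.323811-0.031760i ; Y_{7,-6}(Ω₂) = -0.010702+0.003796i ; Δ = -0.003345+0.001569i
  [-5]  conj(Y_{7,-5})(Ω₁) = -0.252179-0.364625i ; Y_{7,-5}(Ω₂) = +0.037534-0.039241i ; Δ = -0.023774-0.003790i
  [-4]  conj(Y_{7,-4})(Ω₁) = -0.105975+0.214749i ; Y_{7,-4}(Ω₂) = -0.051955+0.170140i ; Δ = -0.031032-0.029188i
  [-3]  conj(Y_{7,-3})(Ω₁) = -0.199087+0.009740i ; Y_{7,-3}(Ω₂) = -0.067073-0.389761i ; Δ = +0.017150+0.076943i
  [-2]  conj(Y_{7,-2})(Ω₁) = +0.180959+0.291093i ; Y_{7,-2}(Ω₂) = +0.314459+0.424820i ; Δ = -0.066758+0.168412i
  [-1]  conj(Y_{7,-1})(Ω₁) = -0.029885+0.053767i ; Y_{7,-1}(Ω₂) = -0.192566-0.097041i ; Δ = +0.010972-0.007454i
  [+0]  conj(Y_{7,0})(Ω₁) = +0.348060-0.000000i ; Y_{7,0}(Ω₂) = -0.399590+0.000000i ; Δ = -0.139081+0.000000i
  [+1]  conj(Y_{7,1})(Ω₁) = +0.029885+0.053767i ; Y_{7,1}(Ω₂) = +0.192566-0.097041i ; Δ = +0.010972+0.007454i
  [+2]  conj(Y_{7,2})(Ω₁) = +0.180959-0.291093i ; Y_{7,2}(Ω₂) = +0.314459-0.424820i ; Δ = -0.066758-0.168412i
  [+3]  conj(Y_{7,3})(Ω₁) = +0.199087+0.009740i ; Y_{7,3}(Ω₂) = +0.067073-0.389761i ; Δ = +0.017150-0.076943i
  [+4]  conj(Y_{7,4})(Ω₁) = -0.105975-0.214749i ; Y_{7,4}(Ω₂) = -0.051955-0.170140i ; Δ = -0.031032+0.029188i
  [+5]  conj(Y_{7,5})(Ω₁) = +0.252179-0.364625i ; Y_{7,5}(Ω₂) = -0.037534-0.039241i ; Δ = -0.023774+0.003790i
  [+6]  conj(Y_{7,6})(Ω₁) = +0.323811+0.031760i ; Y_{7,6}(Ω₂) = -0.010702-0.003796i ; Δ = -0.003345-0.001569i
  [+7]  conj(Y_{7,7})(Ω₁) = +0.049583+0.114227i ; Y_{7,7}(Ω₂) = -0.001453+0.000184i ; Δ = -0.000093-0.000157i
Σ over m = -0.332839-0.000000i; ×(4π/15) → -0.278838-0.000000i. Real part: -0.278838

-0.278838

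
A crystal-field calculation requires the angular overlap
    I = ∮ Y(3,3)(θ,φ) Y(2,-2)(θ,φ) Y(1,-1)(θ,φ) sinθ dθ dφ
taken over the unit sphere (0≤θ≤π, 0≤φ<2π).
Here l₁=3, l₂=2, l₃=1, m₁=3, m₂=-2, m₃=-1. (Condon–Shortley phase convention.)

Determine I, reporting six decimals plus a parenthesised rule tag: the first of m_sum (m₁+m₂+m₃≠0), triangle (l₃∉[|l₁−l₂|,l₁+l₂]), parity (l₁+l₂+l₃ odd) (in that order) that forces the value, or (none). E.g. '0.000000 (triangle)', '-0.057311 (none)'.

m-sum 0 ✓  L=6 even ✓  1≤1≤5 ✓
Π(2lᵢ+1) = 7×5×3 = 105
triangle coeff Δ(3,2,1) = 1/105
Σ_t [2,2]: t=2:+1/4 = 1/4
(3j)²=3/35 [(3 2 1; 0 0 0)], sign=-1
Σ_t [0,0]: t=0:+1/48 = 1/48
(3j)²=1/7 [(3 2 1; 3 -2 -1)], sign=+1
⇒ 4πI² = 9/7
I = (-1)√(9/7/(4π)) = -0.31986543
No selection rule forces the value: the integral is nonzero (none).

-0.319865 (none)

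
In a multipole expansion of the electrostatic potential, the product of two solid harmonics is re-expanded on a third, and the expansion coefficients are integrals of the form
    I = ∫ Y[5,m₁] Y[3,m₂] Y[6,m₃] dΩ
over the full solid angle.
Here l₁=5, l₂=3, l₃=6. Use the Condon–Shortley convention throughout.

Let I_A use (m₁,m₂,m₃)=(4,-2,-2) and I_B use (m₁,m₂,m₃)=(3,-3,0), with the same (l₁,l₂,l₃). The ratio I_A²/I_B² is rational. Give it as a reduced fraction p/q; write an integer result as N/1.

Same 5,3,6: normalisation and zero-m 3j drop out of the ratio.
A: Δ: 2! 8! 4! / 15! → 1/675675; sum: t=0:+1/60480 t=1:−1/967680 = 1/64512; 3j²(5 3 6; 4 -2 -2) = Δ·Π!·Σ² = 15/1001  (sign +1)
B: Δ: 2! 8! 4! / 15! → 1/675675; sum: t=0:+1/69120 = 1/69120; 3j²(5 3 6; 3 -3 0) = Δ·Π!·Σ² = 4/429  (sign +1)
I_A²/I_B² = (15/1001)/(4/429) = 45/28

45/28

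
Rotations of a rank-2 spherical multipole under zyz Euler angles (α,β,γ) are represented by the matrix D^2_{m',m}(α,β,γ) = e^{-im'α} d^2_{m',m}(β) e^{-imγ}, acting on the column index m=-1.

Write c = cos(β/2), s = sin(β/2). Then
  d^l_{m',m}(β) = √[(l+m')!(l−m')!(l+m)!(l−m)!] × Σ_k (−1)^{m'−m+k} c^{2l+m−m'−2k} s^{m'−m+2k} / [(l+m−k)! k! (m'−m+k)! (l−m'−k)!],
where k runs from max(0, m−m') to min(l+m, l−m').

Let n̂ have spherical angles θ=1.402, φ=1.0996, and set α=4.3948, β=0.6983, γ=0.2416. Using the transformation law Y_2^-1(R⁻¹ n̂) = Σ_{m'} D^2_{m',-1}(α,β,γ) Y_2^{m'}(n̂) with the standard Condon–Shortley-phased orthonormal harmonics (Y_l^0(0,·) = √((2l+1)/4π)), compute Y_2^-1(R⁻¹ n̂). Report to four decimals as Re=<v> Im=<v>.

Re=0.3050 Im=0.1349

Need the full column D^2_{m',-1} for m'=−2..2 at α=4.3948, β=0.6983, γ=0.2416.
cos(β/2)=0.939664, sin(β/2)=0.342099
d^2_{-2,-1}: single k=1 term ⇒ +0.567675;  D = -0.524272+0.217701i
d^2_{-1,-1}: k∈[0..1] ⇒ +0.779633 -0.310006 = +0.469626;  D = -0.035652-0.468271i
d^2_{0,-1}: k∈[0..1] ⇒ -0.695257 +0.092152 = -0.603105;  D = -0.585589-0.144297i
d^2_{1,-1}: k∈[0..1] ⇒ +0.310006 -0.013696 = +0.296310;  D = -0.157192+0.251178i
d^2_{2,-1}: single k=0 term ⇒ -0.075242;  D = +0.048127+0.057837i
Y_2^{m'}(θ=1.402,φ=1.0996) and Σ D·Y over m':
  (-0.5243+0.2177i)·(-0.2207-0.3037i)  (-0.0357-0.4683i)·(+0.0581-0.1140i)  (-0.5856-0.1443i)·(-0.2887+0.0000i)  (-0.1572+0.2512i)·(-0.0581-0.1140i)  (+0.0481+0.0578i)·(-0.2207+0.3037i)
Y_2^-1(R⁻¹ n̂) = +0.304976+0.134871i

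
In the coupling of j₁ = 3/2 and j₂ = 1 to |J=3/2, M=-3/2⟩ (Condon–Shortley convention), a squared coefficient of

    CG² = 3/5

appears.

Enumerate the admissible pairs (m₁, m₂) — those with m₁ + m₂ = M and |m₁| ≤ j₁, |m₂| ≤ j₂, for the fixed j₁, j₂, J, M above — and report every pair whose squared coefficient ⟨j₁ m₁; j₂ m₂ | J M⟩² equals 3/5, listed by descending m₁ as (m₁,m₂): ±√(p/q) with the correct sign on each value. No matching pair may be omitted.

(-3/2,0): −√(3/5)

Admissible pairs with m₁+m₂ = M = -3/2: (-3/2,0), (-1/2,-1)
  (m₁,m₂)=(-1/2,-1): CG² = 2/5, CG = +√(2/5)
  (m₁,m₂)=(-3/2,0): CG² = 3/5, CG = −√(3/5)   ← matches the target
Pairs with CG² = 3/5: (-3/2,0): −√(3/5)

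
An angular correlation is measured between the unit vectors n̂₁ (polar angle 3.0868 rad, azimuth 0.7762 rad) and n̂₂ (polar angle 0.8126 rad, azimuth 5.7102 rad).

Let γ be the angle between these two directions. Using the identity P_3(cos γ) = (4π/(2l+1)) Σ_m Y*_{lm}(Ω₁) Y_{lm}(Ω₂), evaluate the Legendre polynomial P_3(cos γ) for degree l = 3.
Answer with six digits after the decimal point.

0.238145

Expand P_3 via completeness: Σ_{m} conj(Y_{3,m}) at Ω₁ times Y_{3,m} at Ω₂ —
  m=-3: Y*=-0.00005 + 0.00005j  Y=-0.02358 + 0.15796j  product -0.00001 - 0.00001j
  m=-2: Y*=-0.00006 - 0.00306j  Y=0.15269 + 0.33754j  product 0.00102 - 0.00049j
  m=-1: Y*=0.05033 + 0.04941j  Y=0.26896 + 0.17353j  product 0.00496 + 0.02202j
  m=+0: Y*=-0.73964 + 0.00000j  Y=-0.16318 + 0.00000j  product 0.12070 + 0.00000j
  m=+1: Y*=-0.05033 + 0.04941j  Y=-0.26896 + 0.17353j  product 0.00496 - 0.02202j
  m=+2: Y*=-0.00006 + 0.00306j  Y=0.15269 - 0.33754j  product 0.00102 + 0.00049j
  m=+3: Y*=0.00005 + 0.00005j  Y=0.02358 + 0.15796j  product -0.00001 + 0.00001j
Accumulated sum 0.13266 - 0.00000j; after 4π/(2l+1) scaling, 0.23815 - 0.00000j ⇒ P_3 = 0.238145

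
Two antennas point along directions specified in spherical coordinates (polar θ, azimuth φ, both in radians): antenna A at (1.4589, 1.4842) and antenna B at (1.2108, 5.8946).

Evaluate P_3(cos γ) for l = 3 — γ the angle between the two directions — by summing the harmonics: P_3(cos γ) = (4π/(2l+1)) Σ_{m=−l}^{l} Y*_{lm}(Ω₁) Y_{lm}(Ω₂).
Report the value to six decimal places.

0.322520

Summing Y*_{l m}(θ₁,φ₁)·Y_{l m}(θ₂,φ₂) over m ∈ [−3, 3]; prefactor 4π/(2·3+1) = 1.795196:
  m=-3: Y*=-0.105177-0.395706i  Y=+0.134776+0.314348i  product +0.110214-0.086394i
  m=-2: Y*=-0.111009+0.019421i  Y=+0.224806+0.221137i  product -0.029250-0.020182i
  m=-1: Y*=-0.026045-0.300009i  Y=-0.106235-0.043493i  product -0.010281+0.033004i
  m=+0: Y*=-0.122412-0.000000i  Y=-0.312810+0.000000i  product +0.038292+0.000000i
  m=+1: Y*=+0.026045-0.300009i  Y=+0.106235-0.043493i  product -0.010281-0.033004i
  m=+2: Y*=-0.111009-0.019421i  Y=+0.224806-0.221137i  product -0.029250+0.020182i
  m=+3: Y*=+0.105177-0.395706i  Y=-0.134776+0.314348i  product +0.110214+0.086394i
Σ over m = +0.179657+0.000000i; ×(4π/7) → +0.322520+0.000000i. Real part: 0.322520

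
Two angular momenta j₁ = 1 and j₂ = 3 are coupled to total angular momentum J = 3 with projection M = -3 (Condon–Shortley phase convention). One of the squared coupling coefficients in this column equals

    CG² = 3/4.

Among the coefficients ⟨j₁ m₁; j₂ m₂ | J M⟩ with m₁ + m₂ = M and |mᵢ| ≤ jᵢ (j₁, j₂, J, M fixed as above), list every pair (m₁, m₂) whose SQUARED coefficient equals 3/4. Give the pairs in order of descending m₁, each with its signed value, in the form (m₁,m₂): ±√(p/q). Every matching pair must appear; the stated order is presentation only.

Admissible pairs with m₁+m₂ = M = -3: (-1,-2), (0,-3)
  (m₁,m₂)=(0,-3): CG² = 3/4, CG = +√(3/4)   ← matches the target
  (m₁,m₂)=(-1,-2): CG² = 1/4, CG = −√(1/4)
Pairs with CG² = 3/4: (0,-3): +√(3/4)

(0,-3): +√(3/4)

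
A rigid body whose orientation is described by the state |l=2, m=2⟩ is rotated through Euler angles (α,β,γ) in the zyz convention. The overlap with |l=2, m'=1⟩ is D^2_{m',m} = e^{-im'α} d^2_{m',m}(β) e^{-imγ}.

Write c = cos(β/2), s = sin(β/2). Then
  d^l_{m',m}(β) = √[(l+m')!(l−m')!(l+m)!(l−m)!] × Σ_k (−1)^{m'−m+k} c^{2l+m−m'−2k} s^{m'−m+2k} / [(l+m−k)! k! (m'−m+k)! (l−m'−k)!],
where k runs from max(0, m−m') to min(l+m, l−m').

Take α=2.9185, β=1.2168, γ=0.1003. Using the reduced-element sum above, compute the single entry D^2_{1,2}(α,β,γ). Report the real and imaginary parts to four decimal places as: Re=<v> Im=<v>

D^2_{1,2}(2.9185,1.2168,0.1003) = e^{-i·1·2.9185}·d^2_{1,2}(1.2168)·e^{-i·2·0.1003}. Compute d first:
With c≡cos(β/2)=0.820564 and s≡sin(β/2)=0.571555, N=[6·1·24·1]^{1/2}=12.000000
The bounds max(0,m−m')=1 and min(l+m,l−m')=1 give 1 term
  k=1: (−1)^0·12.0000/(6)·0.8206^3·0.5716^1 = +0.631575
d^2_{1,2}(1.2168) = +0.631575
Attach z-rotation phases: D = e^{-i(1)(2.9185)}·(+0.631575)·e^{-i(2)(0.1003)} = -0.631415-0.014205i

Re=-0.6314 Im=-0.0142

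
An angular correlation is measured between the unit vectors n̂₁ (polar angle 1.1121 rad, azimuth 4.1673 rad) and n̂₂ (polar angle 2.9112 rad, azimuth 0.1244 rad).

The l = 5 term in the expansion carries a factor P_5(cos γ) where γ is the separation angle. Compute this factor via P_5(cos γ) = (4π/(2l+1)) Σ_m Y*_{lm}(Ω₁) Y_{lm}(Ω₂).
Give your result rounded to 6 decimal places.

Term-by-term m-sum for l=5 (normalisation 4π/11 = 1.142397):
  term(m=-5) = 0.00002 + 0.00008j   from Y*(Ω₁)=-0.10873 + 0.24602j, Y(Ω₂)=0.00023 - 0.00017j
  term(m=-4) = 0.00146 + 0.00073j   from Y*(Ω₁)=-0.24047 - 0.34439j, Y(Ω₂)=-0.00341 + 0.00185j
  term(m=-3) = 0.00536 - 0.00251j   from Y*(Ω₁)=0.19024 - 0.01228j, Y(Ω₂)=0.02889 - 0.01131j
  term(m=-2) = -0.00905 + 0.03836j   from Y*(Ω₁)=0.11487 - 0.22031j, Y(Ω₂)=-0.15374 + 0.03906j
  term(m=-1) = 0.08062 + 0.10187j   from Y*(Ω₁)=0.13960 + 0.23023j, Y(Ω₂)=0.47877 - 0.05987j
  term(m=+0) = -0.11448 + 0.00000j   from Y*(Ω₁)=0.19148 + 0.00000j, Y(Ω₂)=-0.59788 + 0.00000j
  term(m=+1) = 0.08062 - 0.10187j   from Y*(Ω₁)=-0.13960 + 0.23023j, Y(Ω₂)=-0.47877 - 0.05987j
  term(m=+2) = -0.00905 - 0.03836j   from Y*(Ω₁)=0.11487 + 0.22031j, Y(Ω₂)=-0.15374 - 0.03906j
  term(m=+3) = 0.00536 + 0.00251j   from Y*(Ω₁)=-0.19024 - 0.01228j, Y(Ω₂)=-0.02889 - 0.01131j
  term(m=+4) = 0.00146 - 0.00073j   from Y*(Ω₁)=-0.24047 + 0.34439j, Y(Ω₂)=-0.00341 - 0.00185j
  term(m=+5) = 0.00002 - 0.00008j   from Y*(Ω₁)=0.10873 + 0.24602j, Y(Ω₂)=-0.00023 - 0.00017j
Total Σ_m = 0.04231 + 0.00000j. Multiply by 1.142397: 0.04834 + 0.00000j. P_5(cos γ) = 0.048339

0.048339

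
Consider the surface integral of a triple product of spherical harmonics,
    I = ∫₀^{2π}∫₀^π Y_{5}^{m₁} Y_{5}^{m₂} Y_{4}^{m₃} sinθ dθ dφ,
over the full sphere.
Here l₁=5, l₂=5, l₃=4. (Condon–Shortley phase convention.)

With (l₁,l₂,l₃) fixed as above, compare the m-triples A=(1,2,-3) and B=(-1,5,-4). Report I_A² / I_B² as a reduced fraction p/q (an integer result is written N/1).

5/12

Shared (l₁,l₂,l₃)=(5,5,4): N and (l;000)² cancel in I_A²/I_B².
A: Δ = 6!·4!·4!/15! = 1/3153150; Racah Σ t=3..4: t=3:−1/5184 t=4:+1/6912 = -1/20736; ⇒ 3j(5 5 4; 1 2 -3)² = 5/2574, sgn +1
B: Δ = 6!·4!·4!/15! = 1/3153150; Racah Σ t=6..6: t=6:+1/414720 = 1/414720; ⇒ 3j(5 5 4; -1 5 -4)² = 2/429, sgn +1
I_A²/I_B² = (5/2574)/(2/429) = 5/12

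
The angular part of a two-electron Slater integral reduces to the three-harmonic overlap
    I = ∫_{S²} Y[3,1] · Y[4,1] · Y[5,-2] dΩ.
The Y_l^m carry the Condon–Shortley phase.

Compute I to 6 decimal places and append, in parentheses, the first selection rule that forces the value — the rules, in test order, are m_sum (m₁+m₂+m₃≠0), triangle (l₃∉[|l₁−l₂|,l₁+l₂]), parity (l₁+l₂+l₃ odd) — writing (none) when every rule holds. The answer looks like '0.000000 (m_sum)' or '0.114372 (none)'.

m-sum 0 ✓  L=12 even ✓  1≤5≤7 ✓
Π(2lᵢ+1) = 7×9×11 = 693
triangle coeff Δ(3,4,5) = 1/180180
Σ_t [0,2]: t=0:+1/576 t=1:−1/144 t=2:+1/576 = -1/288
(3j)²=20/1001 [(3 4 5; 0 0 0)], sign=+1
Σ_t [0,2]: t=0:+1/960 t=1:−1/288 t=2:+1/1728 = -1/540
(3j)²=128/6435 [(3 4 5; 1 1 -2)], sign=+1
⇒ 4πI² = 512/1859
I = (+1)√(512/1859/(4π)) = 0.14804384
No selection rule forces the value: the integral is nonzero (none).

0.148044 (none)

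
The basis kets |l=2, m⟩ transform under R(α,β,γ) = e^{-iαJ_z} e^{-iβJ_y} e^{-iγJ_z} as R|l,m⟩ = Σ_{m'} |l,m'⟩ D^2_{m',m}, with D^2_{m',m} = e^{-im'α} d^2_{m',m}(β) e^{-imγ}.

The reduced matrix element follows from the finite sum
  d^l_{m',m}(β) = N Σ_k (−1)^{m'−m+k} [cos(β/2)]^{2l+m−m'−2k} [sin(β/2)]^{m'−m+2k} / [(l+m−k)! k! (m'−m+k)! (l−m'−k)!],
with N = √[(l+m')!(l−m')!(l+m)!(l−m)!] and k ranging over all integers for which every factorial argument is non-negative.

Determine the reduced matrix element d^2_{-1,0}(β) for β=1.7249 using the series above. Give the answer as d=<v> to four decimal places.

d^2_{-1,0}(β=1.7249) via the finite sum:
c=cos(1.724900/2)=0.650579, s=sin(1.724900/2)=0.759439; N=√[1·6·2·2]=4.898979
k∈{1,2} keeps every argument non-negative
  k=1: (−1)^0·4.8990/(2)·0.6506^3·0.7594^1 = +0.512234
  k=2: (−1)^1·4.8990/(2)·0.6506^1·0.7594^3 = -0.697997
d^2_{-1,0}(1.7249) = +0.512234 -0.697997 = -0.185764

d=-0.1858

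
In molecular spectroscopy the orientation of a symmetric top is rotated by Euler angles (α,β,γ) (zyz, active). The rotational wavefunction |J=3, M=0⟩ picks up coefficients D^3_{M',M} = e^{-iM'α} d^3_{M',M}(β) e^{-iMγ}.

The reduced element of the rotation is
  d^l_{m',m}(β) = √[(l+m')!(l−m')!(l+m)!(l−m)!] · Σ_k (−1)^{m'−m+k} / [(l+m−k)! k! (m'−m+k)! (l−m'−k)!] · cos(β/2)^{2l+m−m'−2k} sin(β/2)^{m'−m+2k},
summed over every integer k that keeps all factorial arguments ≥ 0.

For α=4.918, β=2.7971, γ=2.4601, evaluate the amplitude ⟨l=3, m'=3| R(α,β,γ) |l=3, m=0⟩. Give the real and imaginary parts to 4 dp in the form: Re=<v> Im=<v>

Split into d^3_{3,0}(β=2.7971) × two z-phases.
Half-angle: c=0.171396, s=0.985202. N=√(720·1·6·6)=160.996894
The bounds max(0,m−m')=0 and min(l+m,l−m')=0 give 1 term
  k=0: (−1)^3·160.9969/(36)·0.1714^3·0.9852^3 = -0.021532
d^3_{3,0}(2.7971) = -0.021532
Attach z-rotation phases: D = e^{-i(3)(4.9180)}·(-0.021532)·e^{-i(0)(2.4601)} = +0.012456+0.017564i

Re=0.0125 Im=0.0176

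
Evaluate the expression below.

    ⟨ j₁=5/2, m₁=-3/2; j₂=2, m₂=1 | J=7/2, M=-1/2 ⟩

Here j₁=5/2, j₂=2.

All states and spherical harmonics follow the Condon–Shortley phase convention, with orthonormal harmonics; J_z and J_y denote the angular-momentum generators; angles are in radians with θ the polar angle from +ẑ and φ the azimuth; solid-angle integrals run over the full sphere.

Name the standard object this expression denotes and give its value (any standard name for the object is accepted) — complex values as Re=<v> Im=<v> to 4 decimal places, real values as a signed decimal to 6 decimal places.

This is a Clebsch–Gordan (vector-coupling) coefficient.
j₁+j₂−J=1  J+j₁−j₂=4  J−j₁+j₂=3  j₁+j₂+J+1=9
(j₁±m₁, j₂±m₂, J±M) = (1,4,3,1,3,4)
P² = 2304/35
sum k=0..1:
  [0] +1/144 = 1/144
  [1] −1/12 = -1/12
S = -11/144
C² = P²·S² = 121/315 ; C = -0.619780

Clebsch–Gordan coefficient, −√(121/315) ≈ -0.619780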